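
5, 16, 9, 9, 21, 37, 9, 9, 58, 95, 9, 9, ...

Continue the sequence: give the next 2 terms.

The slot pattern repeats as AABB (period 4), so there are 2 interleaved tracks.
Stream A = 5, 16, 21, 37, 58, 95: Fibonacci-style (each term is the sum of the two before it).
Stream B = 9, 9, 9, 9, 9, 9: the constant sequence 9.
Position 13 falls in stream A as its term 7, giving 153.
The 14th slot belongs to stream A; its 8th term is 248.

153, 248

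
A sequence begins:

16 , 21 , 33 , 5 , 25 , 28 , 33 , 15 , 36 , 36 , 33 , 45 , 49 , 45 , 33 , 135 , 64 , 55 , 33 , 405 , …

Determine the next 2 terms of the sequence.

Split by position mod 4 into 4 tracks.
Stream A: 16, 25, 36, 49, 64. Consecutive squares n² from n = 4.
Stream B: 21, 28, 36, 45, 55. Triangular numbers n(n+1)/2 for n = 6, 7, ….
Stream C: 33, 33, 33, 33, 33. The constant sequence 33.
Stream D: 5, 15, 45, 135, 405. A geometric progression (common ratio 3).
Position 21 → stream A, term 6 = 81.
Term 22 comes from stream B (its 6th entry): 66.

81, 66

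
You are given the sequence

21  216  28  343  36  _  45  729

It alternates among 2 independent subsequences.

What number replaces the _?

Odd-indexed and even-indexed terms follow separate rules.
Subsequence A: 21, 28, 36, 45. Triangular numbers starting at T_6.
Subsequence B: 216, 343, ?, 729. Perfect cubes starting at 6³.
The gap is subsequence B's term 3; the rule gives 512.

512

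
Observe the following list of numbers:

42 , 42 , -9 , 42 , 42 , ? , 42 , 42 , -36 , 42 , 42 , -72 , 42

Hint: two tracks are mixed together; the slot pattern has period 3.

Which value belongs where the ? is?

-18

The slot pattern repeats as AAB (period 3), so there are 2 interleaved tracks.
Subsequence A: 42, 42, 42, 42, 42, 42, 42, 42, 42 (always 42).
Subsequence B: -9, ?, -36, -72 (multiplying by 2 each time).
Filling subsequence B at index 2 by its rule yields -18.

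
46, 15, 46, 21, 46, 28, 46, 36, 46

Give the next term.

45

Positions 1, 3, 5, … form one subsequence and positions 2, 4, 6, … form another.
Track A: 46, 46, 46, 46, 46. Constant 46.
Track B: 15, 21, 28, 36. The triangular numbers T_5, T_6, ….
Position 10 → track B, term 5 = 45.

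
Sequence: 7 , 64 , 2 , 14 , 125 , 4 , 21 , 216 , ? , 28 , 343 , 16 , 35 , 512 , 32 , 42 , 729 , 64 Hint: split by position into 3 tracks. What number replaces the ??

8

Taking every 3rd term gives 3 separate tracks.
Stream A: 7, 14, 21, 28, 35, 42. Arithmetic, step +7.
Stream B: 64, 125, 216, 343, 512, 729. Consecutive cubes n³ from n = 4.
Stream C: 2, 4, ?, 16, 32, 64. Powers of 2.
The gap is stream C's term 3; the rule gives 8.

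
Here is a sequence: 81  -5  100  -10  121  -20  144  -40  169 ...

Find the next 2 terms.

-80, 196

The terms cycle through 2 interleaved subsequences.
Track A = 81, 100, 121, 144, 169: consecutive squares n² from n = 9.
Track B = -5, -10, -20, -40: geometric with ratio 2.
The 10th slot belongs to track B; its 5th term is -80.
The 11th slot belongs to track A; its 6th term is 196.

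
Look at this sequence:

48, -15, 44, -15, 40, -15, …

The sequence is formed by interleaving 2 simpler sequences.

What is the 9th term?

32

Taking every 2nd term gives 2 separate tracks.
Stream A: 48, 44, 40 (arithmetic with common difference −4).
Stream B: -15, -15, -15 (always -15).
Position 9 falls in stream A as its term 5, giving 32.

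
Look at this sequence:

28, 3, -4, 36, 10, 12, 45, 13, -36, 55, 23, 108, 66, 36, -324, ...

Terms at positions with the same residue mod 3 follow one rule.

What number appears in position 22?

Read the sequence 3 terms at a time; column i is its own pattern.
Track A: 28, 36, 45, 55, 66 (the triangular numbers T_7, T_8, …).
Track B: 3, 10, 13, 23, 36 (a Fibonacci-like recurrence a_n = a_{n-1} + a_{n-2}).
Track C: -4, 12, -36, 108, -324 (geometric with ratio -3).
Term 22 comes from track A (its 8th entry): 105.

105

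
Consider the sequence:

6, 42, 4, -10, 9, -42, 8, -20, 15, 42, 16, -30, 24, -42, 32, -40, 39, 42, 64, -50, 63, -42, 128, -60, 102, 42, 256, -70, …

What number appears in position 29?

Split by position mod 4 into 4 tracks.
Subsequence A: 6, 9, 15, 24, 39, 63, 102 (each term equals the sum of the previous two).
Subsequence B: 42, -42, 42, -42, 42, -42, 42 (alternating ±42).
Subsequence C: 4, 8, 16, 32, 64, 128, 256 (powers of 2).
Subsequence D: -10, -20, -30, -40, -50, -60, -70 (subtracting 10 each time).
The 29th slot belongs to subsequence A; its 8th term is 165.

165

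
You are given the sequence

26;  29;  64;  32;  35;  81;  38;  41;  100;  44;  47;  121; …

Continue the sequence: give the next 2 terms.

50, 53

Reading positions in blocks of 3 reveals the pattern AAB — 2 tracks woven together.
Stream A: 26, 29, 32, 35, 38, 41, 44, 47 (arithmetic with common difference +3).
Stream B: 64, 81, 100, 121 (consecutive squares n² from n = 8).
The 13th slot belongs to stream A; its 9th term is 50.
Position 14 falls in stream A as its term 10, giving 53.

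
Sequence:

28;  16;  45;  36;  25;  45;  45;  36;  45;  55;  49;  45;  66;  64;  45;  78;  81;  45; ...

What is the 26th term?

Read the sequence 3 terms at a time; column i is its own pattern.
Track A: 28, 36, 45, 55, 66, 78 (the triangular numbers T_7, T_8, …).
Track B: 16, 25, 36, 49, 64, 81 (consecutive squares n² from n = 4).
Track C: 45, 45, 45, 45, 45, 45 (the constant sequence 45).
Position 26 → track B, term 9 = 144.

144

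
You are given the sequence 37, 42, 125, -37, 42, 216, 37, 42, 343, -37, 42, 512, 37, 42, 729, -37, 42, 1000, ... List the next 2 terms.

37, 42

The terms cycle through 3 interleaved subsequences.
Stream A = 37, -37, 37, -37, 37, -37: oscillating between 37 and -37.
Stream B = 42, 42, 42, 42, 42, 42: constant 42.
Stream C = 125, 216, 343, 512, 729, 1000: the cubes 5³, 6³, 7³, ….
Term 19 comes from stream A (its 7th entry): 37.
Term 20 comes from stream B (its 7th entry): 42.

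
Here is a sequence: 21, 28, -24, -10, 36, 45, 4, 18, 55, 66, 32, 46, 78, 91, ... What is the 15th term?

Reading positions in blocks of 4 reveals the pattern AABB — 2 tracks woven together.
Subsequence A = 21, 28, 36, 45, 55, 66, 78, 91: triangular numbers starting at T_6.
Subsequence B = -24, -10, 4, 18, 32, 46: arithmetic, step +14.
Position 15 → subsequence B, term 7 = 60.

60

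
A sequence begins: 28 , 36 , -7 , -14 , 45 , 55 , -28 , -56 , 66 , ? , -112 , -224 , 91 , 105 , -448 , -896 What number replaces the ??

78

Positions follow the repeating pattern AABB; grouping by letter gives 2 tracks.
Track A: 28, 36, 45, 55, 66, ?, 91, 105. Triangular numbers starting at T_7.
Track B: -7, -14, -28, -56, -112, -224, -448, -896. Multiplying by 2 each time.
Filling track A at index 6 by its rule yields 78.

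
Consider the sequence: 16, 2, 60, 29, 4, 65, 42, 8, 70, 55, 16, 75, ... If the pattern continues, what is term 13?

68

Taking every 3rd term gives 3 separate tracks.
Track A = 16, 29, 42, 55: arithmetic with common difference +13.
Track B = 2, 4, 8, 16: successive powers of 2.
Track C = 60, 65, 70, 75: adding 5 each time.
Term 13 comes from track A (its 5th entry): 68.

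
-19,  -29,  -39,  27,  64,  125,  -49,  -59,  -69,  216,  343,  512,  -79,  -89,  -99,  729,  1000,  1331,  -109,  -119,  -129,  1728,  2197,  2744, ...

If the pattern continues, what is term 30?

4913

Positions follow the repeating pattern AAABBB; grouping by letter gives 2 tracks.
Stream A: -19, -29, -39, -49, -59, -69, -79, -89, -99, -109, -119, -129. Arithmetic with common difference −10.
Stream B: 27, 64, 125, 216, 343, 512, 729, 1000, 1331, 1728, 2197, 2744. The cubes 3³, 4³, 5³, ….
Position 30 → stream B, term 15 = 4913.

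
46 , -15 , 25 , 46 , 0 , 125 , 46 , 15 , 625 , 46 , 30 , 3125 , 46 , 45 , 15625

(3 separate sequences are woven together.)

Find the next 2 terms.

The terms cycle through 3 interleaved subsequences.
Track A: 46, 46, 46, 46, 46 (the constant sequence 46).
Track B: -15, 0, 15, 30, 45 (arithmetic, step +15).
Track C: 25, 125, 625, 3125, 15625 (successive powers of 5).
Term 16 comes from track A (its 6th entry): 46.
The 17th slot belongs to track B; its 6th term is 60.

46, 60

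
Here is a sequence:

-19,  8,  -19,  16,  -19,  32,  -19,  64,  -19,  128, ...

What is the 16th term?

1024

Positions 1, 3, 5, … form one subsequence and positions 2, 4, 6, … form another.
Track A: -19, -19, -19, -19, -19. Always -19.
Track B: 8, 16, 32, 64, 128. Powers of 2.
Position 16 falls in track B as its term 8, giving 1024.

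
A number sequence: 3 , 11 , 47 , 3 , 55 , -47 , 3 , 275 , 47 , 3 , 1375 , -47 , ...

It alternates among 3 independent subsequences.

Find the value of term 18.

Split by position mod 3: positions 1, 4, 7, … form one track, and each other residue class forms its own.
Track A: 3, 3, 3, 3 (always 3).
Track B: 11, 55, 275, 1375 (multiplying by 5 each time).
Track C: 47, -47, 47, -47 (the oscillation 47·(−1)^(n+1)).
Position 18 → track C, term 6 = -47.

-47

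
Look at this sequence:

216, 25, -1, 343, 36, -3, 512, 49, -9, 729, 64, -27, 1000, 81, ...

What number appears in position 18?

-243

Taking every 3rd term gives 3 separate tracks.
Track A: 216, 343, 512, 729, 1000. The cubes 6³, 7³, 8³, ….
Track B: 25, 36, 49, 64, 81. The squares 5², 6², 7², ….
Track C: -1, -3, -9, -27. Multiplying by 3 each time.
Term 18 comes from track C (its 6th entry): -243.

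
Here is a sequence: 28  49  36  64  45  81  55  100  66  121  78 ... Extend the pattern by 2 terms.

144, 91

The terms cycle through 2 interleaved subsequences.
Subsequence A = 28, 36, 45, 55, 66, 78: the triangular numbers T_7, T_8, ….
Subsequence B = 49, 64, 81, 100, 121: consecutive squares n² from n = 7.
Position 12 → subsequence B, term 6 = 144.
Term 13 comes from subsequence A (its 7th entry): 91.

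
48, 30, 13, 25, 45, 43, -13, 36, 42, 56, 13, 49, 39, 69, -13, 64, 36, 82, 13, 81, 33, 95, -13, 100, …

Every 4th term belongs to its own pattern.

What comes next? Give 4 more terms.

30, 108, 13, 121

Split by position mod 4: positions 1, 5, 9, … form one track, and each other residue class forms its own.
Track A: 48, 45, 42, 39, 36, 33 — linear: a_n = 51 − 3·n.
Track B: 30, 43, 56, 69, 82, 95 — arithmetic with common difference +13.
Track C: 13, -13, 13, -13, 13, -13 — alternating ±13.
Track D: 25, 36, 49, 64, 81, 100 — consecutive squares n² from n = 5.
Term 25 comes from track A (its 7th entry): 30.
The 26th slot belongs to track B; its 7th term is 108.
Term 27 comes from track C (its 7th entry): 13.
Term 28 comes from track D (its 7th entry): 121.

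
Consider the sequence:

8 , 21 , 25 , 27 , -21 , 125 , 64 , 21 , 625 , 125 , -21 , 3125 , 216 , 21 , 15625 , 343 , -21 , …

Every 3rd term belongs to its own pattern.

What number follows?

78125

Split by position mod 3: positions 1, 4, 7, … form one track, and each other residue class forms its own.
Subsequence A: 8, 27, 64, 125, 216, 343 (consecutive cubes n³ from n = 2).
Subsequence B: 21, -21, 21, -21, 21, -21 (the oscillation 21·(−1)^(n+1)).
Subsequence C: 25, 125, 625, 3125, 15625 (powers of 5).
Position 18 falls in subsequence C as its term 6, giving 78125.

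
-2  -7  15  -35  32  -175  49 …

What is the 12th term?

-21875

Positions 1, 3, 5, … form one subsequence and positions 2, 4, 6, … form another.
Stream A = -2, 15, 32, 49: arithmetic with common difference +17.
Stream B = -7, -35, -175: geometric with ratio 5.
Position 12 falls in stream B as its term 6, giving -21875.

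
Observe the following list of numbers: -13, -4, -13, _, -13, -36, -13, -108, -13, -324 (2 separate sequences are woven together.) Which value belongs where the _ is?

-12

The terms cycle through 2 interleaved subsequences.
Subsequence A = -13, -13, -13, -13, -13: constant -13.
Subsequence B = -4, ?, -36, -108, -324: geometric with ratio 3.
So the missing entry in subsequence B is -12.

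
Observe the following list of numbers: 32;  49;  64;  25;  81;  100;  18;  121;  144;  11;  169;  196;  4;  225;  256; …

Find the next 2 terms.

-3, 289

Reading positions in blocks of 3 reveals the pattern ABB — 2 tracks woven together.
Track A = 32, 25, 18, 11, 4: linear: a_n = 39 − 7·n.
Track B = 49, 64, 81, 100, 121, 144, 169, 196, 225, 256: perfect squares starting at 7².
Position 16 → track A, term 6 = -3.
The 17th slot belongs to track B; its 11th term is 289.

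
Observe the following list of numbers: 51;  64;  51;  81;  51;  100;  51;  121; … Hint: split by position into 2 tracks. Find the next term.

51

Positions 1, 3, 5, … form one subsequence and positions 2, 4, 6, … form another.
Track A is 51, 51, 51, 51, which is constant 51.
Track B is 64, 81, 100, 121, which is perfect squares starting at 8².
The 9th slot belongs to track A; its 5th term is 51.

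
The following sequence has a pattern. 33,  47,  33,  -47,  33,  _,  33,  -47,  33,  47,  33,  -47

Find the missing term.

47

The terms cycle through 2 interleaved subsequences.
Track A: 33, 33, 33, 33, 33, 33 — constant 33.
Track B: 47, -47, ?, -47, 47, -47 — the oscillation 47·(−1)^(n+1).
So the missing entry in track B is 47.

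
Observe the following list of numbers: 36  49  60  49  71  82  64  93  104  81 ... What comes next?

115

Positions follow the repeating pattern ABB; grouping by letter gives 2 tracks.
Track A: 36, 49, 64, 81 (consecutive squares n² from n = 6).
Track B: 49, 60, 71, 82, 93, 104 (arithmetic with common difference +11).
Term 11 comes from track B (its 7th entry): 115.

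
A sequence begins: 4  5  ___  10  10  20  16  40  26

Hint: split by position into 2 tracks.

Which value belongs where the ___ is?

Odd-indexed and even-indexed terms follow separate rules.
Track A is 4, ?, 10, 16, 26, which is Fibonacci-style (each term is the sum of the two before it).
Track B is 5, 10, 20, 40, which is geometric with ratio 2.
Track A's pattern makes the blank 6.

6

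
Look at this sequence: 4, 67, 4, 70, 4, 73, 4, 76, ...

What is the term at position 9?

4

The terms cycle through 2 interleaved subsequences.
Stream A: 4, 4, 4, 4. Constant 4.
Stream B: 67, 70, 73, 76. Adding 3 each time.
Position 9 falls in stream A as its term 5, giving 4.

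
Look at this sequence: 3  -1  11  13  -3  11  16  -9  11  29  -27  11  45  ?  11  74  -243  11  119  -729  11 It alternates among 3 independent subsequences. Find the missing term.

-81

Split by position mod 3 into 3 tracks.
Subsequence A: 3, 13, 16, 29, 45, 74, 119. Fibonacci-style (each term is the sum of the two before it).
Subsequence B: -1, -3, -9, -27, ?, -243, -729. Geometric, ×3 each step.
Subsequence C: 11, 11, 11, 11, 11, 11, 11. The constant sequence 11.
Subsequence B's pattern makes the blank -81.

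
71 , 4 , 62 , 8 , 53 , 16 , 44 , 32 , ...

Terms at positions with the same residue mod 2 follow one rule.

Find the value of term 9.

35

Odd-indexed and even-indexed terms follow separate rules.
Subsequence A: 71, 62, 53, 44. Linear: a_n = 80 − 9·n.
Subsequence B: 4, 8, 16, 32. Powers of 2.
The 9th slot belongs to subsequence A; its 5th term is 35.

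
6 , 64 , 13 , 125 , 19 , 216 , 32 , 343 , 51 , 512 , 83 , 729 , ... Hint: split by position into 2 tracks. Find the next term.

Taking every 2nd term gives 2 separate tracks.
Stream A: 6, 13, 19, 32, 51, 83 — Fibonacci-style (each term is the sum of the two before it).
Stream B: 64, 125, 216, 343, 512, 729 — perfect cubes starting at 4³.
The 13th slot belongs to stream A; its 7th term is 134.

134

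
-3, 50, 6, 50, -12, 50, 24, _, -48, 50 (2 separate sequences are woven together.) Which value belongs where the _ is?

50

Taking every 2nd term gives 2 separate tracks.
Track A: -3, 6, -12, 24, -48 — multiplying by -2 each time.
Track B: 50, 50, 50, ?, 50 — always 50.
The gap is track B's term 4; the rule gives 50.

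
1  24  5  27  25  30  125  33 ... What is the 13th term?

15625

Odd-indexed and even-indexed terms follow separate rules.
Track A: 1, 5, 25, 125 — a geometric progression (common ratio 5).
Track B: 24, 27, 30, 33 — arithmetic, step +3.
The 13th slot belongs to track A; its 7th term is 15625.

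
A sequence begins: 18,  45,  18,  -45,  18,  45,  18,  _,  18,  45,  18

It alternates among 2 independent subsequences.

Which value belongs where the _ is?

-45

Split by position mod 2 into 2 tracks.
Track A = 18, 18, 18, 18, 18, 18: the constant sequence 18.
Track B = 45, -45, 45, ?, 45: oscillating between 45 and -45.
Filling track B at index 4 by its rule yields -45.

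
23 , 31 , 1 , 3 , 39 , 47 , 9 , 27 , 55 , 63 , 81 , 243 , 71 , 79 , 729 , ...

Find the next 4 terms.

2187, 87, 95, 6561

Positions follow the repeating pattern AABB; grouping by letter gives 2 tracks.
Stream A is 23, 31, 39, 47, 55, 63, 71, 79, which is linear: a_n = 15 + 8·n.
Stream B is 1, 3, 9, 27, 81, 243, 729, which is successive powers of 3.
Term 16 comes from stream B (its 8th entry): 2187.
Term 17 comes from stream A (its 9th entry): 87.
Position 18 → stream A, term 10 = 95.
Term 19 comes from stream B (its 9th entry): 6561.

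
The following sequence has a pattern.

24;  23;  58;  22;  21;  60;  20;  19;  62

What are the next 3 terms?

18, 17, 64

The slot pattern repeats as AAB (period 3), so there are 2 interleaved tracks.
Subsequence A: 24, 23, 22, 21, 20, 19. Arithmetic, step −1.
Subsequence B: 58, 60, 62. Adding 2 each time.
Term 10 comes from subsequence A (its 7th entry): 18.
The 11th slot belongs to subsequence A; its 8th term is 17.
Position 12 → subsequence B, term 4 = 64.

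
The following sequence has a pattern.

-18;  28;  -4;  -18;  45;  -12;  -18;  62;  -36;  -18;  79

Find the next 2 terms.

The terms cycle through 3 interleaved subsequences.
Stream A: -18, -18, -18, -18. Always -18.
Stream B: 28, 45, 62, 79. Linear: a_n = 11 + 17·n.
Stream C: -4, -12, -36. A geometric progression (common ratio 3).
Position 12 falls in stream C as its term 4, giving -108.
The 13th slot belongs to stream A; its 5th term is -18.

-108, -18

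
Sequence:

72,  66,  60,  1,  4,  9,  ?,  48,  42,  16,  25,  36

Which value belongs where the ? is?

54

The slot pattern repeats as AAABBB (period 6), so there are 2 interleaved tracks.
Track A: 72, 66, 60, ?, 48, 42 (arithmetic, step −6).
Track B: 1, 4, 9, 16, 25, 36 (consecutive squares n² from n = 1).
The gap is track A's term 4; the rule gives 54.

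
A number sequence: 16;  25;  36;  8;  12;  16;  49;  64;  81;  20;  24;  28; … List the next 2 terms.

The slot pattern repeats as AAABBB (period 6), so there are 2 interleaved tracks.
Subsequence A = 16, 25, 36, 49, 64, 81: consecutive squares n² from n = 4.
Subsequence B = 8, 12, 16, 20, 24, 28: arithmetic with common difference +4.
The 13th slot belongs to subsequence A; its 7th term is 100.
Term 14 comes from subsequence A (its 8th entry): 121.

100, 121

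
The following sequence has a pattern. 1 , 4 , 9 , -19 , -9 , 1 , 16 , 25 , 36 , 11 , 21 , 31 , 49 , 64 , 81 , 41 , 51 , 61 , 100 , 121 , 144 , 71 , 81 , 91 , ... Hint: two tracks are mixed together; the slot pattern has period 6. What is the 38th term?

400

Positions follow the repeating pattern AAABBB; grouping by letter gives 2 tracks.
Subsequence A: 1, 4, 9, 16, 25, 36, 49, 64, 81, 100, 121, 144. Perfect squares starting at 1².
Subsequence B: -19, -9, 1, 11, 21, 31, 41, 51, 61, 71, 81, 91. Adding 10 each time.
Term 38 comes from subsequence A (its 20th entry): 400.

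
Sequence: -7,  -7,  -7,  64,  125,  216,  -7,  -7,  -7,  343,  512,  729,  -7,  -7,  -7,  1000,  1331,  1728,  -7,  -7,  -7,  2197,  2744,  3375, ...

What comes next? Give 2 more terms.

The slot pattern repeats as AAABBB (period 6), so there are 2 interleaved tracks.
Subsequence A = -7, -7, -7, -7, -7, -7, -7, -7, -7, -7, -7, -7: always -7.
Subsequence B = 64, 125, 216, 343, 512, 729, 1000, 1331, 1728, 2197, 2744, 3375: consecutive cubes n³ from n = 4.
Position 25 falls in subsequence A as its term 13, giving -7.
Position 26 → subsequence A, term 14 = -7.

-7, -7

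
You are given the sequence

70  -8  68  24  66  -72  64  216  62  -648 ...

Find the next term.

The terms cycle through 2 interleaved subsequences.
Track A: 70, 68, 66, 64, 62 (arithmetic with common difference −2).
Track B: -8, 24, -72, 216, -648 (geometric, ×-3 each step).
The 11th slot belongs to track A; its 6th term is 60.

60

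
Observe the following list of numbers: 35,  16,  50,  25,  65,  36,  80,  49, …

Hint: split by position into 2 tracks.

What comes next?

Odd-indexed and even-indexed terms follow separate rules.
Subsequence A: 35, 50, 65, 80 — adding 15 each time.
Subsequence B: 16, 25, 36, 49 — the squares 4², 5², 6², ….
Position 9 falls in subsequence A as its term 5, giving 95.

95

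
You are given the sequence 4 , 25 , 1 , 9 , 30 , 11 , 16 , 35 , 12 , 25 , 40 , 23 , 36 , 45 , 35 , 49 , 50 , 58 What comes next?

64

Taking every 3rd term gives 3 separate tracks.
Track A = 4, 9, 16, 25, 36, 49: perfect squares starting at 2².
Track B = 25, 30, 35, 40, 45, 50: arithmetic with common difference +5.
Track C = 1, 11, 12, 23, 35, 58: a Fibonacci-like recurrence a_n = a_{n-1} + a_{n-2}.
Position 19 → track A, term 7 = 64.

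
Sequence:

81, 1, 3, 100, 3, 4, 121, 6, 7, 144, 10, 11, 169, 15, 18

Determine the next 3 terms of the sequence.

196, 21, 29

Split by position mod 3 into 3 tracks.
Subsequence A = 81, 100, 121, 144, 169: perfect squares starting at 9².
Subsequence B = 1, 3, 6, 10, 15: triangular numbers starting at T_1.
Subsequence C = 3, 4, 7, 11, 18: each term equals the sum of the previous two.
Position 16 falls in subsequence A as its term 6, giving 196.
Term 17 comes from subsequence B (its 6th entry): 21.
Position 18 → subsequence C, term 6 = 29.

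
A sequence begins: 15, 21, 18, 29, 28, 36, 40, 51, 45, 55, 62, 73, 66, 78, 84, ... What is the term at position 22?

Reading positions in blocks of 4 reveals the pattern AABB — 2 tracks woven together.
Stream A is 15, 21, 28, 36, 45, 55, 66, 78, which is triangular numbers starting at T_5.
Stream B is 18, 29, 40, 51, 62, 73, 84, which is adding 11 each time.
The 22nd slot belongs to stream A; its 12th term is 136.

136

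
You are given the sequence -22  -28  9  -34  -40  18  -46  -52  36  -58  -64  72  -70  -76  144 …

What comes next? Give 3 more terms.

-82, -88, 288

Reading positions in blocks of 3 reveals the pattern AAB — 2 tracks woven together.
Stream A: -22, -28, -34, -40, -46, -52, -58, -64, -70, -76 — arithmetic, step −6.
Stream B: 9, 18, 36, 72, 144 — geometric, ×2 each step.
Position 16 falls in stream A as its term 11, giving -82.
Position 17 → stream A, term 12 = -88.
Term 18 comes from stream B (its 6th entry): 288.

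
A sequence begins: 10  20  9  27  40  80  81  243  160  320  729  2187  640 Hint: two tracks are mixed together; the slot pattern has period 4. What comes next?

1280

The slot pattern repeats as AABB (period 4), so there are 2 interleaved tracks.
Track A: 10, 20, 40, 80, 160, 320, 640 (a geometric progression (common ratio 2)).
Track B: 9, 27, 81, 243, 729, 2187 (successive powers of 3).
The 14th slot belongs to track A; its 8th term is 1280.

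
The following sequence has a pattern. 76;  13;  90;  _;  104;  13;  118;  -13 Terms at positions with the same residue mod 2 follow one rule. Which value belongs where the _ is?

-13

Split by position mod 2 into 2 tracks.
Subsequence A = 76, 90, 104, 118: linear: a_n = 62 + 14·n.
Subsequence B = 13, ?, 13, -13: the oscillation 13·(−1)^(n+1).
Filling subsequence B at index 2 by its rule yields -13.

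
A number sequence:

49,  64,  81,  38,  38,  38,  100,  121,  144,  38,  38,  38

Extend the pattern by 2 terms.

Positions follow the repeating pattern AAABBB; grouping by letter gives 2 tracks.
Track A is 49, 64, 81, 100, 121, 144, which is perfect squares starting at 7².
Track B is 38, 38, 38, 38, 38, 38, which is always 38.
Term 13 comes from track A (its 7th entry): 169.
Term 14 comes from track A (its 8th entry): 196.

169, 196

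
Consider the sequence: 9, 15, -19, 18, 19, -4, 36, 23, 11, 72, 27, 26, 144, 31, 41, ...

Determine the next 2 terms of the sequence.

Split by position mod 3: positions 1, 4, 7, … form one track, and each other residue class forms its own.
Track A: 9, 18, 36, 72, 144. Geometric, ×2 each step.
Track B: 15, 19, 23, 27, 31. Arithmetic, step +4.
Track C: -19, -4, 11, 26, 41. Arithmetic, step +15.
Term 16 comes from track A (its 6th entry): 288.
Position 17 → track B, term 6 = 35.

288, 35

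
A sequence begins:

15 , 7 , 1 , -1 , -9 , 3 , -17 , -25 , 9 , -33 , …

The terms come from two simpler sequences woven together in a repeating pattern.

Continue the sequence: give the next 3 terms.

Reading positions in blocks of 3 reveals the pattern AAB — 2 tracks woven together.
Stream A: 15, 7, -1, -9, -17, -25, -33. Arithmetic with common difference −8.
Stream B: 1, 3, 9. Powers of 3.
The 11th slot belongs to stream A; its 8th term is -41.
The 12th slot belongs to stream B; its 4th term is 27.
Position 13 → stream A, term 9 = -49.

-41, 27, -49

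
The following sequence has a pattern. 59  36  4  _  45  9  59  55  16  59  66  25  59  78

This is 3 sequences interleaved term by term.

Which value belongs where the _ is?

59

Taking every 3rd term gives 3 separate tracks.
Subsequence A: 59, ?, 59, 59, 59 (the constant sequence 59).
Subsequence B: 36, 45, 55, 66, 78 (triangular numbers starting at T_8).
Subsequence C: 4, 9, 16, 25 (perfect squares starting at 2²).
Filling subsequence A at index 2 by its rule yields 59.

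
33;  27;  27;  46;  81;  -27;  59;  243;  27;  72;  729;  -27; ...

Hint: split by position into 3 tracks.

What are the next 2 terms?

Read the sequence 3 terms at a time; column i is its own pattern.
Subsequence A: 33, 46, 59, 72 — arithmetic with common difference +13.
Subsequence B: 27, 81, 243, 729 — successive powers of 3.
Subsequence C: 27, -27, 27, -27 — the oscillation 27·(−1)^(n+1).
Position 13 → subsequence A, term 5 = 85.
Position 14 falls in subsequence B as its term 5, giving 2187.

85, 2187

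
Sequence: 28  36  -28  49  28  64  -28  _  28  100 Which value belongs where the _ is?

Positions 1, 3, 5, … form one subsequence and positions 2, 4, 6, … form another.
Track A is 28, -28, 28, -28, 28, which is oscillating between 28 and -28.
Track B is 36, 49, 64, ?, 100, which is consecutive squares n² from n = 6.
So the missing entry in track B is 81.

81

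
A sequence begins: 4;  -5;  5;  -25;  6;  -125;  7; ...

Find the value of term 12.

Taking every 2nd term gives 2 separate tracks.
Track A is 4, 5, 6, 7, which is adding 1 each time.
Track B is -5, -25, -125, which is geometric, ×5 each step.
Term 12 comes from track B (its 6th entry): -15625.

-15625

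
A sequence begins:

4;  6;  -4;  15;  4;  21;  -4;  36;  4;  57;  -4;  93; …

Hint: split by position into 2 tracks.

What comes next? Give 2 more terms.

4, 150

Taking every 2nd term gives 2 separate tracks.
Subsequence A: 4, -4, 4, -4, 4, -4 (alternating ±4).
Subsequence B: 6, 15, 21, 36, 57, 93 (a Fibonacci-like recurrence a_n = a_{n-1} + a_{n-2}).
Position 13 falls in subsequence A as its term 7, giving 4.
The 14th slot belongs to subsequence B; its 7th term is 150.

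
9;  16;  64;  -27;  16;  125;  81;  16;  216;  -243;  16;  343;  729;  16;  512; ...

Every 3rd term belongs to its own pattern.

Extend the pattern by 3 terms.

-2187, 16, 729

Read the sequence 3 terms at a time; column i is its own pattern.
Track A: 9, -27, 81, -243, 729. A geometric progression (common ratio -3).
Track B: 16, 16, 16, 16, 16. Constant 16.
Track C: 64, 125, 216, 343, 512. The cubes 4³, 5³, 6³, ….
Position 16 → track A, term 6 = -2187.
Position 17 → track B, term 6 = 16.
Term 18 comes from track C (its 6th entry): 729.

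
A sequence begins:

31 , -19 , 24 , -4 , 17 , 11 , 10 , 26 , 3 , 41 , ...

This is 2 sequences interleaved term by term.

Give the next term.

-4

Positions 1, 3, 5, … form one subsequence and positions 2, 4, 6, … form another.
Track A: 31, 24, 17, 10, 3 (arithmetic, step −7).
Track B: -19, -4, 11, 26, 41 (arithmetic, step +15).
Position 11 falls in track A as its term 6, giving -4.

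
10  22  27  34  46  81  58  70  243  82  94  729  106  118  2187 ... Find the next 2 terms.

130, 142

Positions follow the repeating pattern AAB; grouping by letter gives 2 tracks.
Stream A: 10, 22, 34, 46, 58, 70, 82, 94, 106, 118 (arithmetic, step +12).
Stream B: 27, 81, 243, 729, 2187 (successive powers of 3).
Term 16 comes from stream A (its 11th entry): 130.
The 17th slot belongs to stream A; its 12th term is 142.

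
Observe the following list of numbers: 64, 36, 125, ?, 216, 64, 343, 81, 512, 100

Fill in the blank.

49

Taking every 2nd term gives 2 separate tracks.
Track A = 64, 125, 216, 343, 512: consecutive cubes n³ from n = 4.
Track B = 36, ?, 64, 81, 100: consecutive squares n² from n = 6.
Track B's pattern makes the blank 49.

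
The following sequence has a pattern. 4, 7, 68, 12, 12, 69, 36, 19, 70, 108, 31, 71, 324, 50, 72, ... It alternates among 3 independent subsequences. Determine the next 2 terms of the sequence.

Taking every 3rd term gives 3 separate tracks.
Subsequence A = 4, 12, 36, 108, 324: geometric, ×3 each step.
Subsequence B = 7, 12, 19, 31, 50: Fibonacci-style (each term is the sum of the two before it).
Subsequence C = 68, 69, 70, 71, 72: linear: a_n = 67 + n.
Term 16 comes from subsequence A (its 6th entry): 972.
The 17th slot belongs to subsequence B; its 6th term is 81.

972, 81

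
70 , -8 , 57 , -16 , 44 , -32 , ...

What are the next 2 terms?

31, -64

Positions 1, 3, 5, … form one subsequence and positions 2, 4, 6, … form another.
Subsequence A: 70, 57, 44. Subtracting 13 each time.
Subsequence B: -8, -16, -32. Geometric, ×2 each step.
Position 7 falls in subsequence A as its term 4, giving 31.
Position 8 falls in subsequence B as its term 4, giving -64.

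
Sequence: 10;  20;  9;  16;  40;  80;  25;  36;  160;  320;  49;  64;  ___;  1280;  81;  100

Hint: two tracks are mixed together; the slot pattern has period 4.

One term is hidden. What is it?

Positions follow the repeating pattern AABB; grouping by letter gives 2 tracks.
Track A is 10, 20, 40, 80, 160, 320, ?, 1280, which is a geometric progression (common ratio 2).
Track B is 9, 16, 25, 36, 49, 64, 81, 100, which is consecutive squares n² from n = 3.
So the missing entry in track A is 640.

640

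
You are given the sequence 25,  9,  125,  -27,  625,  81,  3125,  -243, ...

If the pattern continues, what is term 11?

78125

The terms cycle through 2 interleaved subsequences.
Track A = 25, 125, 625, 3125: successive powers of 5.
Track B = 9, -27, 81, -243: multiplying by -3 each time.
Position 11 falls in track A as its term 6, giving 78125.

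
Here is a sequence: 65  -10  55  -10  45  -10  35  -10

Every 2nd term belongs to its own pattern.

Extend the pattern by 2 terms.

The terms cycle through 2 interleaved subsequences.
Subsequence A: 65, 55, 45, 35. Arithmetic with common difference −10.
Subsequence B: -10, -10, -10, -10. The constant sequence -10.
Term 9 comes from subsequence A (its 5th entry): 25.
Term 10 comes from subsequence B (its 5th entry): -10.

25, -10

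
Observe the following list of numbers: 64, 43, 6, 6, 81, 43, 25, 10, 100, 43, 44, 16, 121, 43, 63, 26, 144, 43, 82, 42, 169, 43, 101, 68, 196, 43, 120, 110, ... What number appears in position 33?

Read the sequence 4 terms at a time; column i is its own pattern.
Track A: 64, 81, 100, 121, 144, 169, 196. The squares 8², 9², 10², ….
Track B: 43, 43, 43, 43, 43, 43, 43. Constant 43.
Track C: 6, 25, 44, 63, 82, 101, 120. Linear: a_n = -13 + 19·n.
Track D: 6, 10, 16, 26, 42, 68, 110. Each term equals the sum of the previous two.
Position 33 falls in track A as its term 9, giving 256.

256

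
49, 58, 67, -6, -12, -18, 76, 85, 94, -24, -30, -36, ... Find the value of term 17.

The slot pattern repeats as AAABBB (period 6), so there are 2 interleaved tracks.
Subsequence A is 49, 58, 67, 76, 85, 94, which is arithmetic, step +9.
Subsequence B is -6, -12, -18, -24, -30, -36, which is arithmetic with common difference −6.
The 17th slot belongs to subsequence B; its 8th term is -48.

-48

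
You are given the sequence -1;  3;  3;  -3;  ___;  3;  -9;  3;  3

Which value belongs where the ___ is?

The slot pattern repeats as ABB (period 3), so there are 2 interleaved tracks.
Track A: -1, -3, -9 — multiplying by 3 each time.
Track B: 3, 3, ?, 3, 3, 3 — always 3.
The gap is track B's term 3; the rule gives 3.

3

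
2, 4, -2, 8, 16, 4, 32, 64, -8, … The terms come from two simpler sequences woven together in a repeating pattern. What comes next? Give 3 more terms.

128, 256, 16

Positions follow the repeating pattern AAB; grouping by letter gives 2 tracks.
Subsequence A: 2, 4, 8, 16, 32, 64 (successive powers of 2).
Subsequence B: -2, 4, -8 (a geometric progression (common ratio -2)).
Position 10 → subsequence A, term 7 = 128.
The 11th slot belongs to subsequence A; its 8th term is 256.
Term 12 comes from subsequence B (its 4th entry): 16.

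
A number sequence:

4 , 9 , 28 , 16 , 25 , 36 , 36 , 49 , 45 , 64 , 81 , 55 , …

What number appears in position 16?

144

The slot pattern repeats as AAB (period 3), so there are 2 interleaved tracks.
Subsequence A: 4, 9, 16, 25, 36, 49, 64, 81. The squares 2², 3², 4², ….
Subsequence B: 28, 36, 45, 55. The triangular numbers T_7, T_8, ….
Position 16 → subsequence A, term 11 = 144.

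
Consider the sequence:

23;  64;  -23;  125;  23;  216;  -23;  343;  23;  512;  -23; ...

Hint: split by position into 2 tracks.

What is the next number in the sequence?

729

Odd-indexed and even-indexed terms follow separate rules.
Track A is 23, -23, 23, -23, 23, -23, which is the oscillation 23·(−1)^(n+1).
Track B is 64, 125, 216, 343, 512, which is consecutive cubes n³ from n = 4.
Position 12 falls in track B as its term 6, giving 729.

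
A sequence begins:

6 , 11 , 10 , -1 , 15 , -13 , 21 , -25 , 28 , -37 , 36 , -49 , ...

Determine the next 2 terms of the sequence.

Split by position mod 2 into 2 tracks.
Subsequence A is 6, 10, 15, 21, 28, 36, which is the triangular numbers T_3, T_4, ….
Subsequence B is 11, -1, -13, -25, -37, -49, which is linear: a_n = 23 − 12·n.
The 13th slot belongs to subsequence A; its 7th term is 45.
Position 14 → subsequence B, term 7 = -61.

45, -61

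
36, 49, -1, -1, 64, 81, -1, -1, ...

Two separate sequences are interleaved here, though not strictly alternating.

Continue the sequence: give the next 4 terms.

100, 121, -1, -1

Positions follow the repeating pattern AABB; grouping by letter gives 2 tracks.
Stream A: 36, 49, 64, 81 — the squares 6², 7², 8², ….
Stream B: -1, -1, -1, -1 — always -1.
Term 9 comes from stream A (its 5th entry): 100.
Position 10 falls in stream A as its term 6, giving 121.
The 11th slot belongs to stream B; its 5th term is -1.
Position 12 falls in stream B as its term 6, giving -1.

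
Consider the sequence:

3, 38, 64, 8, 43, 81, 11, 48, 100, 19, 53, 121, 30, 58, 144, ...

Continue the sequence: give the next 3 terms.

Split by position mod 3: positions 1, 4, 7, … form one track, and each other residue class forms its own.
Track A = 3, 8, 11, 19, 30: a Fibonacci-like recurrence a_n = a_{n-1} + a_{n-2}.
Track B = 38, 43, 48, 53, 58: adding 5 each time.
Track C = 64, 81, 100, 121, 144: consecutive squares n² from n = 8.
Term 16 comes from track A (its 6th entry): 49.
The 17th slot belongs to track B; its 6th term is 63.
Term 18 comes from track C (its 6th entry): 169.

49, 63, 169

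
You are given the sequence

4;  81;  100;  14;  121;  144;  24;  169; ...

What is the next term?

The slot pattern repeats as ABB (period 3), so there are 2 interleaved tracks.
Track A: 4, 14, 24 (arithmetic, step +10).
Track B: 81, 100, 121, 144, 169 (perfect squares starting at 9²).
Position 9 falls in track B as its term 6, giving 196.

196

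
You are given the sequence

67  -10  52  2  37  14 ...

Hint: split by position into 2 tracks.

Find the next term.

Odd-indexed and even-indexed terms follow separate rules.
Track A: 67, 52, 37 (linear: a_n = 82 − 15·n).
Track B: -10, 2, 14 (arithmetic with common difference +12).
Term 7 comes from track A (its 4th entry): 22.

22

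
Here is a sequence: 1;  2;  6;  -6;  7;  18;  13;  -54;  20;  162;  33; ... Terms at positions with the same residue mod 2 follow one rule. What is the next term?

Odd-indexed and even-indexed terms follow separate rules.
Track A = 1, 6, 7, 13, 20, 33: a Fibonacci-like recurrence a_n = a_{n-1} + a_{n-2}.
Track B = 2, -6, 18, -54, 162: multiplying by -3 each time.
Position 12 → track B, term 6 = -486.

-486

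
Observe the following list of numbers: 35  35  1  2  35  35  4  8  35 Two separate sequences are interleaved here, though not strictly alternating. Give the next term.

Positions follow the repeating pattern AABB; grouping by letter gives 2 tracks.
Track A = 35, 35, 35, 35, 35: constant 35.
Track B = 1, 2, 4, 8: multiplying by 2 each time.
Position 10 falls in track A as its term 6, giving 35.

35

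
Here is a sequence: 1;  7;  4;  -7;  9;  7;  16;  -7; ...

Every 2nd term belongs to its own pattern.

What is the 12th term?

-7

Split by position mod 2 into 2 tracks.
Stream A: 1, 4, 9, 16 — perfect squares starting at 1².
Stream B: 7, -7, 7, -7 — the oscillation 7·(−1)^(n+1).
Position 12 → stream B, term 6 = -7.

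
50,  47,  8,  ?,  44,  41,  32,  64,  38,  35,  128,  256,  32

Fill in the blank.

16

The slot pattern repeats as AABB (period 4), so there are 2 interleaved tracks.
Track A: 50, 47, 44, 41, 38, 35, 32 (subtracting 3 each time).
Track B: 8, ?, 32, 64, 128, 256 (powers 2^3, 2^4, 2^5, …).
Track B's pattern makes the blank 16.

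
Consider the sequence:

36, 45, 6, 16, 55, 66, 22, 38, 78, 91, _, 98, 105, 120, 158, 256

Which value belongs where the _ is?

60

The slot pattern repeats as AABB (period 4), so there are 2 interleaved tracks.
Stream A: 36, 45, 55, 66, 78, 91, 105, 120. The triangular numbers T_8, T_9, ….
Stream B: 6, 16, 22, 38, ?, 98, 158, 256. Fibonacci-style (each term is the sum of the two before it).
Filling stream B at index 5 by its rule yields 60.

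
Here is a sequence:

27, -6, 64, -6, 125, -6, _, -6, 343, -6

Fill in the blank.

216

Positions 1, 3, 5, … form one subsequence and positions 2, 4, 6, … form another.
Track A: 27, 64, 125, ?, 343 — consecutive cubes n³ from n = 3.
Track B: -6, -6, -6, -6, -6 — constant -6.
Track A's pattern makes the blank 216.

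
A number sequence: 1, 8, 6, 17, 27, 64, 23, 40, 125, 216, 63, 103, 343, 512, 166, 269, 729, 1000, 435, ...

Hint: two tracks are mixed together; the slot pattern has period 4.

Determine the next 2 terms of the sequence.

Positions follow the repeating pattern AABB; grouping by letter gives 2 tracks.
Stream A = 1, 8, 27, 64, 125, 216, 343, 512, 729, 1000: consecutive cubes n³ from n = 1.
Stream B = 6, 17, 23, 40, 63, 103, 166, 269, 435: each term equals the sum of the previous two.
The 20th slot belongs to stream B; its 10th term is 704.
Position 21 → stream A, term 11 = 1331.

704, 1331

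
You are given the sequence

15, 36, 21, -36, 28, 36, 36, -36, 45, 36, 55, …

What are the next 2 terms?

-36, 66

Positions 1, 3, 5, … form one subsequence and positions 2, 4, 6, … form another.
Track A: 15, 21, 28, 36, 45, 55 — triangular numbers starting at T_5.
Track B: 36, -36, 36, -36, 36 — alternating ±36.
Position 12 falls in track B as its term 6, giving -36.
Position 13 → track A, term 7 = 66.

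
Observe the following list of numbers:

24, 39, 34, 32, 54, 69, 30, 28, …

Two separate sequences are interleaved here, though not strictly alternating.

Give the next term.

Positions follow the repeating pattern AABB; grouping by letter gives 2 tracks.
Track A: 24, 39, 54, 69. Arithmetic, step +15.
Track B: 34, 32, 30, 28. Linear: a_n = 36 − 2·n.
The 9th slot belongs to track A; its 5th term is 84.

84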